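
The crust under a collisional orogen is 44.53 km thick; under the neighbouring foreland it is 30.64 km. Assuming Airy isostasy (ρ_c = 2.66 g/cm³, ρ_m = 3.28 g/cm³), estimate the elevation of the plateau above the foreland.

Excess crust Δ = 44.53 km − 30.64 km = 13.89 km, split between elevation h and root r with h + r = Δ.
Airy balance ρ_c h = (ρ_m − ρ_c) r gives r = h ρ_c/(ρ_m − ρ_c), so h (1 + ρ_c/(ρ_m − ρ_c)) = Δ, i.e. h = Δ (ρ_m − ρ_c)/ρ_m.
h = 13.89 km × 0.62/3.28 = 2.63 km.

2.63 km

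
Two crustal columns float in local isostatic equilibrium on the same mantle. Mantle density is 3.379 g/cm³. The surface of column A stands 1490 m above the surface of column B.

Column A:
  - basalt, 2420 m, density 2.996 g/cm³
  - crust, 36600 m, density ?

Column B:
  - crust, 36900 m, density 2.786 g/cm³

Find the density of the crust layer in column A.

Take the compensation level at the base of the deeper column (depth z_c below the surface of column A) and equate Σ ρ_i t_i down to z_c; mantle fills any gap and the z_c terms cancel.
Column A: 2420×2.996 + 36600×ρ + (z_c − 39020)×3.379
Column B: 1490×0 + 36900×2.786 + (z_c − 1490 − 36900)×3.379
The z_c×3.379 term appears on both sides and cancels. Collect the known terms of each column as K = Σ(ρt)_known − 3.379 × (depth of known layers): K_A = 7250.32 − 3.379×39020 = −124598.26; K_B = 102803.4 − 3.379×(1490 + 36900) = −26916.41.
Balance: K_A + 36600×ρ = K_B, so ρ = (K_B − K_A)/36600 = 97681.9/36600 = 2.67 g/cm³.

2.67 g/cm³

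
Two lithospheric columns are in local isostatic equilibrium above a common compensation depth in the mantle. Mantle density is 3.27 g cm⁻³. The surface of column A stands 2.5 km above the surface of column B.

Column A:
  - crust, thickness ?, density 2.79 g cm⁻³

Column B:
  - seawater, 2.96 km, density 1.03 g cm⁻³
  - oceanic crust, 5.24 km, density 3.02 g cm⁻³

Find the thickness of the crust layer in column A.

33.6 km

Take the compensation level at the base of the deeper column (depth z_c below the surface of column A) and equate Σ ρ_i t_i down to z_c; mantle fills any gap and the z_c terms cancel.
Column A: x×2.79 + (z_c − 0 − x)×3.27
Column B: 2.5×0 + 2.96×1.03 + 5.24×3.02 + (z_c − 2.5 − 8.2)×3.27
The z_c×3.27 term appears on both sides and cancels. Collect the known terms of each column as K = Σ(ρt)_known − 3.27 × (depth of known layers): K_A = 0 − 3.27×0 = 0; K_B = 18.8736 − 3.27×(2.5 + 8.2) = −16.1154.
Balance: K_A − x×(3.27 − 2.79) = K_B, so x = (K_A − K_B)/(3.27 − 2.79) = 16.1154/0.48 = 33.6 km.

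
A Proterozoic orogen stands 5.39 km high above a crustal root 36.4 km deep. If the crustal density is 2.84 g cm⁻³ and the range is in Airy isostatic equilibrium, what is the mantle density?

3.26 g cm⁻³

Airy balance: ρ_c h = (ρ_m − ρ_c) r → ρ_m = ρ_c (1 + h/r).
ρ_m = 2.84 × (1 + 5.39 km/36.4 km) = 3.26 g cm⁻³.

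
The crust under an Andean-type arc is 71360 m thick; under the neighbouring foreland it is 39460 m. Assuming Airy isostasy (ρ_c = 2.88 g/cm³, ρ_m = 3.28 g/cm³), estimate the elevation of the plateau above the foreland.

3890 m

Excess crust Δ = 71360 m − 39460 m = 31900 m, split between elevation h and root r with h + r = Δ.
Airy balance ρ_c h = (ρ_m − ρ_c) r gives r = h ρ_c/(ρ_m − ρ_c), so h (1 + ρ_c/(ρ_m − ρ_c)) = Δ, i.e. h = Δ (ρ_m − ρ_c)/ρ_m.
h = 31900 m × 0.4/3.28 = 3890 m.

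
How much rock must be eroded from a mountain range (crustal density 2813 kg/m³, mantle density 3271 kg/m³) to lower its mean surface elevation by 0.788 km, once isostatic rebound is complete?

5.63 km

Net drop Δ = e − u = e − e ρ_c/ρ_m = e (ρ_m − ρ_c)/ρ_m.
e = Δ ρ_m/(ρ_m − ρ_c) = 0.788 km × 3271/458 = 5.63 km.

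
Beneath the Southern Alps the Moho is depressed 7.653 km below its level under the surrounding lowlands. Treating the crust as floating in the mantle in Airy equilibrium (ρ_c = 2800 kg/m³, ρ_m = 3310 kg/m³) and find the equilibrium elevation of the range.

1.39 km

In Airy isostatic equilibrium: ρ_c h = (ρ_m − ρ_c) r.
h = r (ρ_m − ρ_c) / ρ_c = 7.653 km × (3310 − 2800) / 2800 = 1.39 km.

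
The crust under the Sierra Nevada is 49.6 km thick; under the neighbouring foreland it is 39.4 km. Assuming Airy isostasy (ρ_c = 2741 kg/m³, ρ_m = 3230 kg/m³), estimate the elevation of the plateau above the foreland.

1.54 km

Excess crust Δ = 49.6 km − 39.4 km = 10.2 km, split between elevation h and root r with h + r = Δ.
Airy balance ρ_c h = (ρ_m − ρ_c) r gives r = h ρ_c/(ρ_m − ρ_c), so h (1 + ρ_c/(ρ_m − ρ_c)) = Δ, i.e. h = Δ (ρ_m − ρ_c)/ρ_m.
h = 10.2 km × 489/3230 = 1.54 km.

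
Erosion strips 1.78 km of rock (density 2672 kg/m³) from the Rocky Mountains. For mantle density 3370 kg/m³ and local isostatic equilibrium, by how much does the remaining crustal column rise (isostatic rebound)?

1.41 km

Unloading: uplift u = e ρ_c/ρ_m = 1.78 km × 2672/3370 = 1.41 km.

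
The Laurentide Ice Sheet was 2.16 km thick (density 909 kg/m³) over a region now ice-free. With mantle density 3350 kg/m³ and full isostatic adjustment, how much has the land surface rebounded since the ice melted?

0.586 km

Removing the load lets mantle flow back in; uplift u satisfies ρ_ice t = ρ_m u.
u = t ρ_ice/ρ_m = 2.16 km × 909/3350 = 0.586 km.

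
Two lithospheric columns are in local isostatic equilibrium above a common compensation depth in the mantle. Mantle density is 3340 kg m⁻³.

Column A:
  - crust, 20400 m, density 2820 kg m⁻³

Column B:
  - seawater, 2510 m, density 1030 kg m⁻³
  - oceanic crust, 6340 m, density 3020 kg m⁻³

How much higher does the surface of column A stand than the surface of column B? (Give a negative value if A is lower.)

833 m

For any compensation level in the mantle, the mantle terms cancel and isostasy reduces to e = (Σt_A − Σt_B) − (Σ(ρt)_A − Σ(ρt)_B) / ρ_m.
Σt_A = 20400 m; Σt_B = 8850 m; Σ(ρt)_A = 57528000; Σ(ρt)_B = 21732100 (in m·kg m⁻³).
e = (20400 − 8850) − (57528000 − 21732100) / 3340 = 833 m.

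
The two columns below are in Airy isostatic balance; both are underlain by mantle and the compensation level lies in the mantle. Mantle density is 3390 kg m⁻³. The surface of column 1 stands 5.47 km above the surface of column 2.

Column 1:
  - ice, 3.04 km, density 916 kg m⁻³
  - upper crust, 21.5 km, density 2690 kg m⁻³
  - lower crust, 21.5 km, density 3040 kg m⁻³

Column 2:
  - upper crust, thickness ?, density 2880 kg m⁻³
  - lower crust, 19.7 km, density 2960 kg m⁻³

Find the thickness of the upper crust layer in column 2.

Take the compensation level at the base of the deeper column (depth z_c below the surface of column 1) and equate Σ ρ_i t_i down to z_c; mantle fills any gap and the z_c terms cancel.
Column 1: 3.04×916 + 21.5×2690 + 21.5×3040 + (z_c − 46.04)×3390
Column 2: 5.47×0 + x×2880 + 19.7×2960 + (z_c − 5.47 − 19.7 − x)×3390
The z_c×3390 term appears on both sides and cancels. Collect the known terms of each column as K = Σ(ρt)_known − 3390 × (depth of known layers): K_1 = 125979.64 − 3390×46.04 = −30095.96; K_2 = 58312 − 3390×(5.47 + 19.7) = −27014.3.
Balance: K_1 = K_2 − x×(3390 − 2880), so x = (K_2 − K_1)/(3390 − 2880) = 3081.66/510 = 6.04 km.

6.04 km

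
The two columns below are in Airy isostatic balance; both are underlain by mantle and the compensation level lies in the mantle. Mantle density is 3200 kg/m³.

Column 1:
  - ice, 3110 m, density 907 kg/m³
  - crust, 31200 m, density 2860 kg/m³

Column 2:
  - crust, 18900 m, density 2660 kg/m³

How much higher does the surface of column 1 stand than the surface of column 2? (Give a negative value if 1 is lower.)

For any compensation level in the mantle, the mantle terms cancel and isostasy reduces to e = (Σt_1 − Σt_2) − (Σ(ρt)_1 − Σ(ρt)_2) / ρ_m.
Σt_1 = 34310 m; Σt_2 = 18900 m; Σ(ρt)_1 = 92052770; Σ(ρt)_2 = 50274000 (in m·kg/m³).
e = (34310 − 18900) − (92052770 − 50274000) / 3200 = 2350 m.

2350 m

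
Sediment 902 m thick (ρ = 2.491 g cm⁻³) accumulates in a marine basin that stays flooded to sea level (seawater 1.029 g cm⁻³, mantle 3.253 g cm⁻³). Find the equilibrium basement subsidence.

593 m

Submarine loading: the sediment displaces seawater, and the subsidence is in turn flooded, so s (ρ_m − ρ_w) = t (ρ_sed − ρ_w).
s = 902 m × (2.491 − 1.029) / (3.253 − 1.029) = 593 m.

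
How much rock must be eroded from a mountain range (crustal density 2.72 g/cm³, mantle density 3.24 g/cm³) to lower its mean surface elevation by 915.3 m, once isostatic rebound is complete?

Net drop Δ = e − u = e − e ρ_c/ρ_m = e (ρ_m − ρ_c)/ρ_m.
e = Δ ρ_m/(ρ_m − ρ_c) = 915.3 m × 3.24/0.52 = 5700 m.

5700 m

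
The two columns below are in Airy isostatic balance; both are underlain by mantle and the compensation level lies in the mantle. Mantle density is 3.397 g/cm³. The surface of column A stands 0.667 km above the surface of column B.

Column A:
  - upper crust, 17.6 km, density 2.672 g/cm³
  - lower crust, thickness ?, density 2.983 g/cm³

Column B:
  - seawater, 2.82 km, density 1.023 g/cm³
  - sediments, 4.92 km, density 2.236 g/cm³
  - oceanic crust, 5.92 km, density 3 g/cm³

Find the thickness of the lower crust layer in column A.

Take the compensation level at the base of the deeper column (depth z_c below the surface of column A) and equate Σ ρ_i t_i down to z_c; mantle fills any gap and the z_c terms cancel.
Column A: 17.6×2.672 + x×2.983 + (z_c − 17.6 − x)×3.397
Column B: 0.667×0 + 2.82×1.023 + 4.92×2.236 + 5.92×3 + (z_c − 0.667 − 13.66)×3.397
The z_c×3.397 term appears on both sides and cancels. Collect the known terms of each column as K = Σ(ρt)_known − 3.397 × (depth of known layers): K_A = 47.0272 − 3.397×17.6 = −12.76; K_B = 31.64598 − 3.397×(0.667 + 13.66) = −17.022839.
Balance: K_A − x×(3.397 − 2.983) = K_B, so x = (K_A − K_B)/(3.397 − 2.983) = 4.26284/0.414 = 10.3 km.

10.3 km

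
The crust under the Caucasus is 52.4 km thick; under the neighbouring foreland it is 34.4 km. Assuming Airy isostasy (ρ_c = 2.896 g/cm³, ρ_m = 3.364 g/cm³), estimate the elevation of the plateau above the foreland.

Excess crust Δ = 52.4 km − 34.4 km = 18 km, split between elevation h and root r with h + r = Δ.
Airy balance ρ_c h = (ρ_m − ρ_c) r gives r = h ρ_c/(ρ_m − ρ_c), so h (1 + ρ_c/(ρ_m − ρ_c)) = Δ, i.e. h = Δ (ρ_m − ρ_c)/ρ_m.
h = 18 km × 0.468/3.364 = 2.5 km.

2.5 km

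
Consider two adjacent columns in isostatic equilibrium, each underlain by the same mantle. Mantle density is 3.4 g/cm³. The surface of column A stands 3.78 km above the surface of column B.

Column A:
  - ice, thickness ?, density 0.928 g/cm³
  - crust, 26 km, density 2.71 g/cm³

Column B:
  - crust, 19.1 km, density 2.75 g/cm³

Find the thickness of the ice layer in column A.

2.96 km

Take the compensation level at the base of the deeper column (depth z_c below the surface of column A) and equate Σ ρ_i t_i down to z_c; mantle fills any gap and the z_c terms cancel.
Column A: x×0.928 + 26×2.71 + (z_c − 26 − x)×3.4
Column B: 3.78×0 + 19.1×2.75 + (z_c − 3.78 − 19.1)×3.4
The z_c×3.4 term appears on both sides and cancels. Collect the known terms of each column as K = Σ(ρt)_known − 3.4 × (depth of known layers): K_A = 70.46 − 3.4×26 = −17.94; K_B = 52.525 − 3.4×(3.78 + 19.1) = −25.267.
Balance: K_A − x×(3.4 − 0.928) = K_B, so x = (K_A − K_B)/(3.4 − 0.928) = 7.327/2.472 = 2.96 km.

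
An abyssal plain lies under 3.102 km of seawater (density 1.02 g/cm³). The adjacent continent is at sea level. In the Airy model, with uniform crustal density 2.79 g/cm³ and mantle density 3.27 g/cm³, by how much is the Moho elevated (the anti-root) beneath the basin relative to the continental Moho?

Balancing pressure at the compensation depth: replacing crust with seawater at the top is compensated by replacing crust with mantle at the base: d (ρ_c − ρ_w) = a (ρ_m − ρ_c).
a = d (ρ_c − ρ_w)/(ρ_m − ρ_c) = 3.102 km × 1.77/0.48 = 11.4 km.

11.4 km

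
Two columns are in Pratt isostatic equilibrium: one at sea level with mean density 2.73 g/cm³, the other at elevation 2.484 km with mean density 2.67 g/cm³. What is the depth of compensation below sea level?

111 km

ρ_ref D = ρ (D + h) → D (ρ_ref − ρ) = ρ h.
D = ρ h/(ρ_ref − ρ) = 2.67 × 2.484 km/(2.73 − 2.67) = 111 km.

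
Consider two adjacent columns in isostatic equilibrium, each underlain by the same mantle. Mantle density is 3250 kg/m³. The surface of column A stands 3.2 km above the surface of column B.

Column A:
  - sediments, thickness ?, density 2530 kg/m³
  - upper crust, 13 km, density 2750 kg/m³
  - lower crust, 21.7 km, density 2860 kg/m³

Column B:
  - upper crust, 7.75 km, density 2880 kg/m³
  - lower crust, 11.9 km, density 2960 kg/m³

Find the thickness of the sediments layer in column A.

Take the compensation level at the base of the deeper column (depth z_c below the surface of column A) and equate Σ ρ_i t_i down to z_c; mantle fills any gap and the z_c terms cancel.
Column A: x×2530 + 13×2750 + 21.7×2860 + (z_c − 34.7 − x)×3250
Column B: 3.2×0 + 7.75×2880 + 11.9×2960 + (z_c − 3.2 − 19.65)×3250
The z_c×3250 term appears on both sides and cancels. Collect the known terms of each column as K = Σ(ρt)_known − 3250 × (depth of known layers): K_A = 97812 − 3250×34.7 = −14963; K_B = 57544 − 3250×(3.2 + 19.65) = −16718.5.
Balance: K_A − x×(3250 − 2530) = K_B, so x = (K_A − K_B)/(3250 − 2530) = 1755.5/720 = 2.44 km.

2.44 km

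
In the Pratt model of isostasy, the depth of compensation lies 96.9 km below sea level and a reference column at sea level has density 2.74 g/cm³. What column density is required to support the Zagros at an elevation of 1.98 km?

Pratt balance: ρ_ref D = ρ (D + h).
ρ = ρ_ref D/(D + h) = 2.74 × 96.9 km/(96.9 km + 1.98 km) = 2.69 g/cm³.

2.69 g/cm³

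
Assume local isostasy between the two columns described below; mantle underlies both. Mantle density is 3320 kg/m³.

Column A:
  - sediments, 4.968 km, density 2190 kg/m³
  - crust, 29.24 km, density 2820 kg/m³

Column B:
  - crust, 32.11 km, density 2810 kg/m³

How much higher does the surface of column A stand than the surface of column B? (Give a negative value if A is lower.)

For any compensation level in the mantle, the mantle terms cancel and isostasy reduces to e = (Σt_A − Σt_B) − (Σ(ρt)_A − Σ(ρt)_B) / ρ_m.
Σt_A = 34.208 km; Σt_B = 32.11 km; Σ(ρt)_A = 93336.72; Σ(ρt)_B = 90229.1 (in km·kg/m³).
e = (34.208 − 32.11) − (93336.72 − 90229.1) / 3320 = 1.16 km.

1.16 km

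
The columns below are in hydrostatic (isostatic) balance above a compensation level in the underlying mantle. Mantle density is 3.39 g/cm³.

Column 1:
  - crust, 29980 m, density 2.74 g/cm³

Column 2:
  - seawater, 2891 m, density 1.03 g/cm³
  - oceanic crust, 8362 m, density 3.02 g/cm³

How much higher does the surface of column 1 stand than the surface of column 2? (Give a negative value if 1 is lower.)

For any compensation level in the mantle, the mantle terms cancel and isostasy reduces to e = (Σt_1 − Σt_2) − (Σ(ρt)_1 − Σ(ρt)_2) / ρ_m.
Σt_1 = 29980 m; Σt_2 = 11253 m; Σ(ρt)_1 = 82145.2; Σ(ρt)_2 = 28230.97 (in m·g/cm³).
e = (29980 − 11253) − (82145.2 − 28230.97) / 3.39 = 2820 m.

2820 m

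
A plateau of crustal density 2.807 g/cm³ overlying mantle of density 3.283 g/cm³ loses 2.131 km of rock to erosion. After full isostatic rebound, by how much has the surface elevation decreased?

Rebound u = e ρ_c/ρ_m = 2.131 km × 2.807/3.283 = 1.822 km.
Net surface drop = e − u = 2.131 km − 1.822 km = e (ρ_m − ρ_c)/ρ_m = 0.309 km.

0.309 km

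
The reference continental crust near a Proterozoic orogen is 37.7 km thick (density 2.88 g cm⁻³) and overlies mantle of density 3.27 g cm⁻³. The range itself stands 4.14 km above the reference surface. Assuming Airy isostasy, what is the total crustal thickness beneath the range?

Root depth r = h ρ_c / (ρ_m − ρ_c) = 4.14 km × 2.88 / 0.39 = 30.57 km.
Total thickness = T + h + r = 37.7 km + 4.14 km + 30.57 km = 72.4 km.

72.4 km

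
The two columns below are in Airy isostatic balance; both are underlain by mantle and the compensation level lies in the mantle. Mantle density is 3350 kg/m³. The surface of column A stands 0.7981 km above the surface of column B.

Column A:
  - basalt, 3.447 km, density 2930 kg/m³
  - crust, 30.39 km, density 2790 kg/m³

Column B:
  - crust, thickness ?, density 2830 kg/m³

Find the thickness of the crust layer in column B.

30.4 km

Take the compensation level at the base of the deeper column (depth z_c below the surface of column A) and equate Σ ρ_i t_i down to z_c; mantle fills any gap and the z_c terms cancel.
Column A: 3.447×2930 + 30.39×2790 + (z_c − 33.837)×3350
Column B: 0.7981×0 + x×2830 + (z_c − 0.7981 − 0 − x)×3350
The z_c×3350 term appears on both sides and cancels. Collect the known terms of each column as K = Σ(ρt)_known − 3350 × (depth of known layers): K_A = 94887.81 − 3350×33.837 = −18466.14; K_B = 0 − 3350×(0.7981 + 0) = −2673.635.
Balance: K_A = K_B − x×(3350 − 2830), so x = (K_B − K_A)/(3350 − 2830) = 15792.5/520 = 30.4 km.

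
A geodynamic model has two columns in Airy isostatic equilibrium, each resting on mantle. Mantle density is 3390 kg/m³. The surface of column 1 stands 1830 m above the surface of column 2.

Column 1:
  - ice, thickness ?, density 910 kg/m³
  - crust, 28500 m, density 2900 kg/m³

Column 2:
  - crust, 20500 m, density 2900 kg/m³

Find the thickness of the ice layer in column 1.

Take the compensation level at the base of the deeper column (depth z_c below the surface of column 1) and equate Σ ρ_i t_i down to z_c; mantle fills any gap and the z_c terms cancel.
Column 1: x×910 + 28500×2900 + (z_c − 28500 − x)×3390
Column 2: 1830×0 + 20500×2900 + (z_c − 1830 − 20500)×3390
The z_c×3390 term appears on both sides and cancels. Collect the known terms of each column as K = Σ(ρt)_known − 3390 × (depth of known layers): K_1 = 82650000 − 3390×28500 = −13965000; K_2 = 59450000 − 3390×(1830 + 20500) = −16248700.
Balance: K_1 − x×(3390 − 910) = K_2, so x = (K_1 − K_2)/(3390 − 910) = 2283700/2480 = 921 m.

921 m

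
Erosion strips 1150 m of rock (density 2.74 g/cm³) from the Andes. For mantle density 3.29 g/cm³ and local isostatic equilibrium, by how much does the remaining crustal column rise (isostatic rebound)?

Unloading: uplift u = e ρ_c/ρ_m = 1150 m × 2.74/3.29 = 958 m.

958 m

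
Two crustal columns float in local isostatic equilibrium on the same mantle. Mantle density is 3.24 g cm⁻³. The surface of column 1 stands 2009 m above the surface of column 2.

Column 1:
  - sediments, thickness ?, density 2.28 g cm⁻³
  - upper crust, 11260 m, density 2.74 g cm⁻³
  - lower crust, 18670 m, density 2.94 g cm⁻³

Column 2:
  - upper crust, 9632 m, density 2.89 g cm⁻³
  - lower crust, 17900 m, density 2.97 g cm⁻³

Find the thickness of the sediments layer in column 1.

3630 m

Take the compensation level at the base of the deeper column (depth z_c below the surface of column 1) and equate Σ ρ_i t_i down to z_c; mantle fills any gap and the z_c terms cancel.
Column 1: x×2.28 + 11260×2.74 + 18670×2.94 + (z_c − 29930 − x)×3.24
Column 2: 2009×0 + 9632×2.89 + 17900×2.97 + (z_c − 2009 − 27532)×3.24
The z_c×3.24 term appears on both sides and cancels. Collect the known terms of each column as K = Σ(ρt)_known − 3.24 × (depth of known layers): K_1 = 85742.2 − 3.24×29930 = −11231; K_2 = 80999.48 − 3.24×(2009 + 27532) = −14713.36.
Balance: K_1 − x×(3.24 − 2.28) = K_2, so x = (K_1 − K_2)/(3.24 − 2.28) = 3482.36/0.96 = 3630 m.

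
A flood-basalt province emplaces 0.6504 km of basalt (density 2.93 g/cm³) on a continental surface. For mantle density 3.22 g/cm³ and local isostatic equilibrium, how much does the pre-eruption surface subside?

Subaerial loading: s = t ρ_load / ρ_m.
s = 0.6504 km × 2.93/3.22 = 0.592 km.

0.592 km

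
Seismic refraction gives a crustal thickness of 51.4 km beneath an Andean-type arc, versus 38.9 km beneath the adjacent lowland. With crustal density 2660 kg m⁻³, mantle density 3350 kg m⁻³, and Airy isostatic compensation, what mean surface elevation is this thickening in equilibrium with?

2.57 km

Excess crust Δ = 51.4 km − 38.9 km = 12.5 km, split between elevation h and root r with h + r = Δ.
Airy balance ρ_c h = (ρ_m − ρ_c) r gives r = h ρ_c/(ρ_m − ρ_c), so h (1 + ρ_c/(ρ_m − ρ_c)) = Δ, i.e. h = Δ (ρ_m − ρ_c)/ρ_m.
h = 12.5 km × 690/3350 = 2.57 km.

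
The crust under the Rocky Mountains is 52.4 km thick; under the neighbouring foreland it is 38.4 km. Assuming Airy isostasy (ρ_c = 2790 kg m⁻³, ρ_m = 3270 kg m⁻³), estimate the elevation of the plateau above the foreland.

2.06 km

Excess crust Δ = 52.4 km − 38.4 km = 14 km, split between elevation h and root r with h + r = Δ.
Airy balance ρ_c h = (ρ_m − ρ_c) r gives r = h ρ_c/(ρ_m − ρ_c), so h (1 + ρ_c/(ρ_m − ρ_c)) = Δ, i.e. h = Δ (ρ_m − ρ_c)/ρ_m.
h = 14 km × 480/3270 = 2.06 km.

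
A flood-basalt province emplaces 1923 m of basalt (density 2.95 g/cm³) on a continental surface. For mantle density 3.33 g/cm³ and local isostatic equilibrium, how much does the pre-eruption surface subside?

1700 m

Subaerial loading: s = t ρ_load / ρ_m.
s = 1923 m × 2.95/3.33 = 1700 m.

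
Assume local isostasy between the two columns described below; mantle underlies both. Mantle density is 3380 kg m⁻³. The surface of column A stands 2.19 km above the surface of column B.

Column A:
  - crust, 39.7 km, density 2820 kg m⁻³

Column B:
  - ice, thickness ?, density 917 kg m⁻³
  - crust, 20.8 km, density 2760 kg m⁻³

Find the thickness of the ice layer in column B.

Take the compensation level at the base of the deeper column (depth z_c below the surface of column A) and equate Σ ρ_i t_i down to z_c; mantle fills any gap and the z_c terms cancel.
Column A: 39.7×2820 + (z_c − 39.7)×3380
Column B: 2.19×0 + x×917 + 20.8×2760 + (z_c − 2.19 − 20.8 − x)×3380
The z_c×3380 term appears on both sides and cancels. Collect the known terms of each column as K = Σ(ρt)_known − 3380 × (depth of known layers): K_A = 111954 − 3380×39.7 = −22232; K_B = 57408 − 3380×(2.19 + 20.8) = −20298.2.
Balance: K_A = K_B − x×(3380 − 917), so x = (K_B − K_A)/(3380 − 917) = 1933.8/2463 = 0.785 km.

0.785 km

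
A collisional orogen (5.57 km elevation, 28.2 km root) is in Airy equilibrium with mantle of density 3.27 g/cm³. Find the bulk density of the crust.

2.73 g/cm³

ρ_c h = (ρ_m − ρ_c) r → ρ_c (h + r) = ρ_m r → ρ_c = ρ_m r / (h + r).
ρ_c = 3.27 × 28.2 km / (5.57 km + 28.2 km) = 2.73 g/cm³.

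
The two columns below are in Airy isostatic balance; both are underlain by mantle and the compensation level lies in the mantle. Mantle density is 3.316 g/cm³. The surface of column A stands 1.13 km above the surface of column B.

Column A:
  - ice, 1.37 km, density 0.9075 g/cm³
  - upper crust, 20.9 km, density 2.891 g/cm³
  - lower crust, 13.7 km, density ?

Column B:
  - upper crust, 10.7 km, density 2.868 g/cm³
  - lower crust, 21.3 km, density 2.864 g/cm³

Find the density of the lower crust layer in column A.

Take the compensation level at the base of the deeper column (depth z_c below the surface of column A) and equate Σ ρ_i t_i down to z_c; mantle fills any gap and the z_c terms cancel.
Column A: 1.37×0.9075 + 20.9×2.891 + 13.7×ρ + (z_c − 35.97)×3.316
Column B: 1.13×0 + 10.7×2.868 + 21.3×2.864 + (z_c − 1.13 − 32)×3.316
The z_c×3.316 term appears on both sides and cancels. Collect the known terms of each column as K = Σ(ρt)_known − 3.316 × (depth of known layers): K_A = 61.665175 − 3.316×35.97 = −57.611345; K_B = 91.6908 − 3.316×(1.13 + 32) = −18.16828.
Balance: K_A + 13.7×ρ = K_B, so ρ = (K_B − K_A)/13.7 = 39.4431/13.7 = 2.88 g/cm³.

2.88 g/cm³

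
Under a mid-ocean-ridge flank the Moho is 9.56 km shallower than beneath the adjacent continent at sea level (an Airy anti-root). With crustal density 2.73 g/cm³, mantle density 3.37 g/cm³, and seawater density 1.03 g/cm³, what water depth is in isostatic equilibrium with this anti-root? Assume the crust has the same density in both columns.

Replacing a thickness d of crust by seawater at the top must be balanced by replacing crust with mantle at the base: d (ρ_c − ρ_w) = a (ρ_m − ρ_c).
d = a (ρ_m − ρ_c)/(ρ_c − ρ_w) = 9.56 km × 0.64/1.7 = 3.6 km.

3.6 km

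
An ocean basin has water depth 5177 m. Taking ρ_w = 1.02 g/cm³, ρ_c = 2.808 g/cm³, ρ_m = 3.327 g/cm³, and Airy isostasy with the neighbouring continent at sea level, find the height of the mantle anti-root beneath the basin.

17800 m

Balancing pressure at the compensation depth: replacing crust with seawater at the top is compensated by replacing crust with mantle at the base: d (ρ_c − ρ_w) = a (ρ_m − ρ_c).
a = d (ρ_c − ρ_w)/(ρ_m − ρ_c) = 5177 m × 1.788/0.519 = 17800 m.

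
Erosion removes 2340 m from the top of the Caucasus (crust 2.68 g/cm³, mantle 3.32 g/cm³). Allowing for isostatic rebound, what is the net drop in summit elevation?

451 m

Rebound u = e ρ_c/ρ_m = 2340 m × 2.68/3.32 = 1889 m.
Net surface drop = e − u = 2340 m − 1889 m = e (ρ_m − ρ_c)/ρ_m = 451 m.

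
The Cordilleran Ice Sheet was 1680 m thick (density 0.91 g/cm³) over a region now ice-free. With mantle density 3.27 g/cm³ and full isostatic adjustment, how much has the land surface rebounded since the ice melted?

468 m

Removing the load lets mantle flow back in; uplift u satisfies ρ_ice t = ρ_m u.
u = t ρ_ice/ρ_m = 1680 m × 0.91/3.27 = 468 m.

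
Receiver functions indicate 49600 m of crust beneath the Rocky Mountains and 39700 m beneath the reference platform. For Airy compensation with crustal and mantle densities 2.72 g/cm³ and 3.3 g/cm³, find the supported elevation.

Excess crust Δ = 49600 m − 39700 m = 9900 m, split between elevation h and root r with h + r = Δ.
Airy balance ρ_c h = (ρ_m − ρ_c) r gives r = h ρ_c/(ρ_m − ρ_c), so h (1 + ρ_c/(ρ_m − ρ_c)) = Δ, i.e. h = Δ (ρ_m − ρ_c)/ρ_m.
h = 9900 m × 0.58/3.3 = 1740 m.

1740 m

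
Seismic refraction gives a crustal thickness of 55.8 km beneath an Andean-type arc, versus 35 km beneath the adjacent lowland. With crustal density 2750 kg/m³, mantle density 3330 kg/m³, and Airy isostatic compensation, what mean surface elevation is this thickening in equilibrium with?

Excess crust Δ = 55.8 km − 35 km = 20.8 km, split between elevation h and root r with h + r = Δ.
Airy balance ρ_c h = (ρ_m − ρ_c) r gives r = h ρ_c/(ρ_m − ρ_c), so h (1 + ρ_c/(ρ_m − ρ_c)) = Δ, i.e. h = Δ (ρ_m − ρ_c)/ρ_m.
h = 20.8 km × 580/3330 = 3.62 km.

3.62 km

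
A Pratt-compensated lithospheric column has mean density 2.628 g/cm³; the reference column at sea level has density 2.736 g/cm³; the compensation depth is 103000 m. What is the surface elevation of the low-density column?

ρ_ref D = ρ (D + h) → h = D (ρ_ref − ρ)/ρ.
h = 103000 m × (2.736 − 2.628)/2.628 = 4230 m.

4230 m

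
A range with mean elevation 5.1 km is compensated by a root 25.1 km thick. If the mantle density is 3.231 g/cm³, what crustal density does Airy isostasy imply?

2.69 g/cm³

ρ_c h = (ρ_m − ρ_c) r → ρ_c (h + r) = ρ_m r → ρ_c = ρ_m r / (h + r).
ρ_c = 3.231 × 25.1 km / (5.1 km + 25.1 km) = 2.69 g/cm³.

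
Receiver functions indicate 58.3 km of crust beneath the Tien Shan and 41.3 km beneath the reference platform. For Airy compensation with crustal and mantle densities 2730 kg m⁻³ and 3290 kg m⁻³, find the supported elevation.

2.89 km

Excess crust Δ = 58.3 km − 41.3 km = 17 km, split between elevation h and root r with h + r = Δ.
Airy balance ρ_c h = (ρ_m − ρ_c) r gives r = h ρ_c/(ρ_m − ρ_c), so h (1 + ρ_c/(ρ_m − ρ_c)) = Δ, i.e. h = Δ (ρ_m − ρ_c)/ρ_m.
h = 17 km × 560/3290 = 2.89 km.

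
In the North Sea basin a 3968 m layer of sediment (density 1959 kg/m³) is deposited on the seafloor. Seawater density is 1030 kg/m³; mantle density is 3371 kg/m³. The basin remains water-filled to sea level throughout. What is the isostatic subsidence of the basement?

Submarine loading: the sediment displaces seawater, and the subsidence is in turn flooded, so s (ρ_m − ρ_w) = t (ρ_sed − ρ_w).
s = 3968 m × (1959 − 1030) / (3371 − 1030) = 1570 m.

1570 m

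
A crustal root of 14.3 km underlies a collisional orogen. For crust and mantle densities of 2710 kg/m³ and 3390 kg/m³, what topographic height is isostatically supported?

Balancing pressure at the compensation depth: ρ_c h = (ρ_m − ρ_c) r.
h = r (ρ_m − ρ_c) / ρ_c = 14.3 km × (3390 − 2710) / 2710 = 3.59 km.

3.59 km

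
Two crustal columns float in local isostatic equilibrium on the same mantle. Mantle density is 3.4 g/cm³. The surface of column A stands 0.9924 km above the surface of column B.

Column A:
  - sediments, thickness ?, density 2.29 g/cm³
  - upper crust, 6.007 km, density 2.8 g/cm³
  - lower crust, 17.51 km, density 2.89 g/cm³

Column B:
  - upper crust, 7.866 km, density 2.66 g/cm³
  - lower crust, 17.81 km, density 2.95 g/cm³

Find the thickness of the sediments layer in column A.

4.21 km

Take the compensation level at the base of the deeper column (depth z_c below the surface of column A) and equate Σ ρ_i t_i down to z_c; mantle fills any gap and the z_c terms cancel.
Column A: x×2.29 + 6.007×2.8 + 17.51×2.89 + (z_c − 23.517 − x)×3.4
Column B: 0.9924×0 + 7.866×2.66 + 17.81×2.95 + (z_c − 0.9924 − 25.676)×3.4
The z_c×3.4 term appears on both sides and cancels. Collect the known terms of each column as K = Σ(ρt)_known − 3.4 × (depth of known layers): K_A = 67.4235 − 3.4×23.517 = −12.5343; K_B = 73.46306 − 3.4×(0.9924 + 25.676) = −17.2095.
Balance: K_A − x×(3.4 − 2.29) = K_B, so x = (K_A − K_B)/(3.4 − 2.29) = 4.6752/1.11 = 4.21 km.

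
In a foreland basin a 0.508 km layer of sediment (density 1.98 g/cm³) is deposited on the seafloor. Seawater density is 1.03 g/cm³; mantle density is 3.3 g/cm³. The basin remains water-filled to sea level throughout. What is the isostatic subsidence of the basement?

0.213 km

Submarine loading: the sediment displaces seawater, and the subsidence is in turn flooded, so s (ρ_m − ρ_w) = t (ρ_sed − ρ_w).
s = 0.508 km × (1.98 − 1.03) / (3.3 − 1.03) = 0.213 km.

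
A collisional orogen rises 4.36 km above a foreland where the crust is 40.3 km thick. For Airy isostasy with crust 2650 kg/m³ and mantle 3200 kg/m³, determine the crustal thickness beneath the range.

Root depth r = h ρ_c / (ρ_m − ρ_c) = 4.36 km × 2650 / 550 = 21.01 km.
Total thickness = T + h + r = 40.3 km + 4.36 km + 21.01 km = 65.7 km.

65.7 km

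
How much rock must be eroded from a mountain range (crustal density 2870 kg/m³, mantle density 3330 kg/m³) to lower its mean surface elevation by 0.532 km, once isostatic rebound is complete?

Net drop Δ = e − u = e − e ρ_c/ρ_m = e (ρ_m − ρ_c)/ρ_m.
e = Δ ρ_m/(ρ_m − ρ_c) = 0.532 km × 3330/460 = 3.85 km.

3.85 km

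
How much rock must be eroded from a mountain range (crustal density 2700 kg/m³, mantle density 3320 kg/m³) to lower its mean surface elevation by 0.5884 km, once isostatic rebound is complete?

3.15 km

Net drop Δ = e − u = e − e ρ_c/ρ_m = e (ρ_m − ρ_c)/ρ_m.
e = Δ ρ_m/(ρ_m − ρ_c) = 0.5884 km × 3320/620 = 3.15 km.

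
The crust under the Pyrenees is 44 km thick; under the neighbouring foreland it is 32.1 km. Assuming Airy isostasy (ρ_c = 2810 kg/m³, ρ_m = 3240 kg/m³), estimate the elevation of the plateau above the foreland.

Excess crust Δ = 44 km − 32.1 km = 11.9 km, split between elevation h and root r with h + r = Δ.
Airy balance ρ_c h = (ρ_m − ρ_c) r gives r = h ρ_c/(ρ_m − ρ_c), so h (1 + ρ_c/(ρ_m − ρ_c)) = Δ, i.e. h = Δ (ρ_m − ρ_c)/ρ_m.
h = 11.9 km × 430/3240 = 1.58 km.

1.58 km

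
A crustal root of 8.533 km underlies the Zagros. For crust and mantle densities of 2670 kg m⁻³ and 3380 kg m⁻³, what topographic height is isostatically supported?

By Archimedes' principle applied to the lithosphere: ρ_c h = (ρ_m − ρ_c) r.
h = r (ρ_m − ρ_c) / ρ_c = 8.533 km × (3380 − 2670) / 2670 = 2.27 km.

2.27 km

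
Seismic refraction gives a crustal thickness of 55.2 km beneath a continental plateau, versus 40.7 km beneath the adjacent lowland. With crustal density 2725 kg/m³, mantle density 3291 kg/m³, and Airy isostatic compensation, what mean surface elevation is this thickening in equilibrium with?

2.49 km

Excess crust Δ = 55.2 km − 40.7 km = 14.5 km, split between elevation h and root r with h + r = Δ.
Airy balance ρ_c h = (ρ_m − ρ_c) r gives r = h ρ_c/(ρ_m − ρ_c), so h (1 + ρ_c/(ρ_m − ρ_c)) = Δ, i.e. h = Δ (ρ_m − ρ_c)/ρ_m.
h = 14.5 km × 566/3291 = 2.49 km.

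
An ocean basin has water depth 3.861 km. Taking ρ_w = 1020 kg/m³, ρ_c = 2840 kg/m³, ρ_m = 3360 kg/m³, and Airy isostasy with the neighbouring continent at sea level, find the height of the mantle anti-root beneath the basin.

In Airy isostatic equilibrium: replacing crust with seawater at the top is compensated by replacing crust with mantle at the base: d (ρ_c − ρ_w) = a (ρ_m − ρ_c).
a = d (ρ_c − ρ_w)/(ρ_m − ρ_c) = 3.861 km × 1820/520 = 13.5 km.

13.5 km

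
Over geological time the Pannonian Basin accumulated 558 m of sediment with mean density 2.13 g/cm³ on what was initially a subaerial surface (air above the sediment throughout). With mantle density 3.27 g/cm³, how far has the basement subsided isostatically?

Subaerial load: s = t ρ_sed / ρ_m = 558 m × 2.13/3.27 = 363 m.

363 m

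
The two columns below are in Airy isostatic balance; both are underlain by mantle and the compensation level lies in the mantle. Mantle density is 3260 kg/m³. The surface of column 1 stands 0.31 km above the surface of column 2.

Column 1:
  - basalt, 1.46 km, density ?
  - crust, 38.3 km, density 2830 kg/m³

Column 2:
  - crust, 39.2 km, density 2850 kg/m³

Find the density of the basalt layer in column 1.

Take the compensation level at the base of the deeper column (depth z_c below the surface of column 1) and equate Σ ρ_i t_i down to z_c; mantle fills any gap and the z_c terms cancel.
Column 1: 1.46×ρ + 38.3×2830 + (z_c − 39.76)×3260
Column 2: 0.31×0 + 39.2×2850 + (z_c − 0.31 − 39.2)×3260
The z_c×3260 term appears on both sides and cancels. Collect the known terms of each column as K = Σ(ρt)_known − 3260 × (depth of known layers): K_1 = 108389 − 3260×39.76 = −21228.6; K_2 = 111720 − 3260×(0.31 + 39.2) = −17082.6.
Balance: K_1 + 1.46×ρ = K_2, so ρ = (K_2 − K_1)/1.46 = 4146/1.46 = 2840 kg/m³.

2840 kg/m³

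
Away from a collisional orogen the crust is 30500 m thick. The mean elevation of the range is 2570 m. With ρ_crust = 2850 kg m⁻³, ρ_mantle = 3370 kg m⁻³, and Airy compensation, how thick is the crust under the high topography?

47200 m

Root depth r = h ρ_c / (ρ_m − ρ_c) = 2570 m × 2850 / 520 = 14090 m.
Total thickness = T + h + r = 30500 m + 2570 m + 14090 m = 47200 m.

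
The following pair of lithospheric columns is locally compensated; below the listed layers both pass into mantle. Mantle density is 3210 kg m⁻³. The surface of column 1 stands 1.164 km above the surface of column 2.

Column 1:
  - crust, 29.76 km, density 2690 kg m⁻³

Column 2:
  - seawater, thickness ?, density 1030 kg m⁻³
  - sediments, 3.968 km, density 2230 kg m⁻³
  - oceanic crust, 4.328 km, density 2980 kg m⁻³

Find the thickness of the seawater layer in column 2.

3.14 km

Take the compensation level at the base of the deeper column (depth z_c below the surface of column 1) and equate Σ ρ_i t_i down to z_c; mantle fills any gap and the z_c terms cancel.
Column 1: 29.76×2690 + (z_c − 29.76)×3210
Column 2: 1.164×0 + x×1030 + 3.968×2230 + 4.328×2980 + (z_c − 1.164 − 8.296 − x)×3210
The z_c×3210 term appears on both sides and cancels. Collect the known terms of each column as K = Σ(ρt)_known − 3210 × (depth of known layers): K_1 = 80054.4 − 3210×29.76 = −15475.2; K_2 = 21746.08 − 3210×(1.164 + 8.296) = −8620.52.
Balance: K_1 = K_2 − x×(3210 − 1030), so x = (K_2 − K_1)/(3210 − 1030) = 6854.68/2180 = 3.14 km.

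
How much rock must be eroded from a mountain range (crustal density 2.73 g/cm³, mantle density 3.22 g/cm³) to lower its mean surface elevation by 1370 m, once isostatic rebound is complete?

9000 m

Net drop Δ = e − u = e − e ρ_c/ρ_m = e (ρ_m − ρ_c)/ρ_m.
e = Δ ρ_m/(ρ_m − ρ_c) = 1370 m × 3.22/0.49 = 9000 m.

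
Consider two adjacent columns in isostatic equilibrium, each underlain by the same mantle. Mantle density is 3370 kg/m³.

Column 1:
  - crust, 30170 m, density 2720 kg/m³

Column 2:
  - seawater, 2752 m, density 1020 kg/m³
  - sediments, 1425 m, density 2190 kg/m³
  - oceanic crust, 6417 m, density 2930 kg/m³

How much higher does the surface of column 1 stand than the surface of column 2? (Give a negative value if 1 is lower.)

For any compensation level in the mantle, the mantle terms cancel and isostasy reduces to e = (Σt_1 − Σt_2) − (Σ(ρt)_1 − Σ(ρt)_2) / ρ_m.
Σt_1 = 30170 m; Σt_2 = 10594 m; Σ(ρt)_1 = 82062400; Σ(ρt)_2 = 24729600 (in m·kg/m³).
e = (30170 − 10594) − (82062400 − 24729600) / 3370 = 2560 m.

2560 m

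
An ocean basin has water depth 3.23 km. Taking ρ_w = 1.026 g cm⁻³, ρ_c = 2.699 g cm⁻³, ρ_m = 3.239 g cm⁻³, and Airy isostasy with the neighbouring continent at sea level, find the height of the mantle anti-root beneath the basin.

Balancing pressure at the compensation depth: replacing crust with seawater at the top is compensated by replacing crust with mantle at the base: d (ρ_c − ρ_w) = a (ρ_m − ρ_c).
a = d (ρ_c − ρ_w)/(ρ_m − ρ_c) = 3.23 km × 1.673/0.54 = 10 km.

10 km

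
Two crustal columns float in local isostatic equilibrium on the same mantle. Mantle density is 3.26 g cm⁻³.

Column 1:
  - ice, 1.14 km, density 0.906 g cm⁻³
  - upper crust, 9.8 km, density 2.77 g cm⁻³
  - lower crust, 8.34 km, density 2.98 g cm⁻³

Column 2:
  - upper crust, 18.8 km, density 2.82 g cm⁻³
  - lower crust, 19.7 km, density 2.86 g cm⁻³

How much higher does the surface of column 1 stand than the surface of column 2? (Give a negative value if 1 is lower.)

−1.94 km

For any compensation level in the mantle, the mantle terms cancel and isostasy reduces to e = (Σt_1 − Σt_2) − (Σ(ρt)_1 − Σ(ρt)_2) / ρ_m.
Σt_1 = 19.28 km; Σt_2 = 38.5 km; Σ(ρt)_1 = 53.03204; Σ(ρt)_2 = 109.358 (in km·g cm⁻³).
e = (19.28 − 38.5) − (53.03204 − 109.358) / 3.26 = −1.94 km.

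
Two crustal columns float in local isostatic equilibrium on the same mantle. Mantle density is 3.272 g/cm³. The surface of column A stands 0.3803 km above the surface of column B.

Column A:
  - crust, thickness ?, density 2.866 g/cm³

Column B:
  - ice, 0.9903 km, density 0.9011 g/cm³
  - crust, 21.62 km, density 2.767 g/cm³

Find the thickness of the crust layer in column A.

Take the compensation level at the base of the deeper column (depth z_c below the surface of column A) and equate Σ ρ_i t_i down to z_c; mantle fills any gap and the z_c terms cancel.
Column A: x×2.866 + (z_c − 0 − x)×3.272
Column B: 0.3803×0 + 0.9903×0.9011 + 21.62×2.767 + (z_c − 0.3803 − 22.6103)×3.272
The z_c×3.272 term appears on both sides and cancels. Collect the known terms of each column as K = Σ(ρt)_known − 3.272 × (depth of known layers): K_A = 0 − 3.272×0 = 0; K_B = 60.7148993 − 3.272×(0.3803 + 22.6103) = −14.5103439.
Balance: K_A − x×(3.272 − 2.866) = K_B, so x = (K_A − K_B)/(3.272 − 2.866) = 14.5103/0.406 = 35.7 km.

35.7 km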